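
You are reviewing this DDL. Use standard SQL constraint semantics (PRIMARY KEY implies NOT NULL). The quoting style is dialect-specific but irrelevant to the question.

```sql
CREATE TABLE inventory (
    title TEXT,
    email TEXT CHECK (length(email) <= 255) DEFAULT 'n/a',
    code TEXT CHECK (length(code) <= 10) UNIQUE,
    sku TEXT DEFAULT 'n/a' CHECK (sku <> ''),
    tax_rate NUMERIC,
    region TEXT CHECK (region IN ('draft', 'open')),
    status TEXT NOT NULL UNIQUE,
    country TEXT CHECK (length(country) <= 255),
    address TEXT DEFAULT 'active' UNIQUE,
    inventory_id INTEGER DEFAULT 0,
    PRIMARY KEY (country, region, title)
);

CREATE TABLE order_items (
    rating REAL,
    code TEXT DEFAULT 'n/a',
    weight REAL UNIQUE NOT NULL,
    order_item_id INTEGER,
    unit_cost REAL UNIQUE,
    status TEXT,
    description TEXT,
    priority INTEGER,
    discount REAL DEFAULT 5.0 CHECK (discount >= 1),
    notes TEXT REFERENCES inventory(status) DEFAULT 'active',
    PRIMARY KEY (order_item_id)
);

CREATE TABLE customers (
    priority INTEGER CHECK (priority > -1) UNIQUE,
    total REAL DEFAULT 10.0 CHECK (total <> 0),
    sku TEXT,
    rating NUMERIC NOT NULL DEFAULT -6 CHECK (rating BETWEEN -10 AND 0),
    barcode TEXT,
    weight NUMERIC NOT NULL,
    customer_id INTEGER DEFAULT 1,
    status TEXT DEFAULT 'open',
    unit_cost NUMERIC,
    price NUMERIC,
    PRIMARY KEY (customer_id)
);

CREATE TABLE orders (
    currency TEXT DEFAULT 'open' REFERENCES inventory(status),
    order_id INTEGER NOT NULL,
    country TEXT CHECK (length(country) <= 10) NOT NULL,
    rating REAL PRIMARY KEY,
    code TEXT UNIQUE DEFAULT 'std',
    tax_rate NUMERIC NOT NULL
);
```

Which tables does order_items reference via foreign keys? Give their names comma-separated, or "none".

- notes REFERENCES inventory(status).

inventory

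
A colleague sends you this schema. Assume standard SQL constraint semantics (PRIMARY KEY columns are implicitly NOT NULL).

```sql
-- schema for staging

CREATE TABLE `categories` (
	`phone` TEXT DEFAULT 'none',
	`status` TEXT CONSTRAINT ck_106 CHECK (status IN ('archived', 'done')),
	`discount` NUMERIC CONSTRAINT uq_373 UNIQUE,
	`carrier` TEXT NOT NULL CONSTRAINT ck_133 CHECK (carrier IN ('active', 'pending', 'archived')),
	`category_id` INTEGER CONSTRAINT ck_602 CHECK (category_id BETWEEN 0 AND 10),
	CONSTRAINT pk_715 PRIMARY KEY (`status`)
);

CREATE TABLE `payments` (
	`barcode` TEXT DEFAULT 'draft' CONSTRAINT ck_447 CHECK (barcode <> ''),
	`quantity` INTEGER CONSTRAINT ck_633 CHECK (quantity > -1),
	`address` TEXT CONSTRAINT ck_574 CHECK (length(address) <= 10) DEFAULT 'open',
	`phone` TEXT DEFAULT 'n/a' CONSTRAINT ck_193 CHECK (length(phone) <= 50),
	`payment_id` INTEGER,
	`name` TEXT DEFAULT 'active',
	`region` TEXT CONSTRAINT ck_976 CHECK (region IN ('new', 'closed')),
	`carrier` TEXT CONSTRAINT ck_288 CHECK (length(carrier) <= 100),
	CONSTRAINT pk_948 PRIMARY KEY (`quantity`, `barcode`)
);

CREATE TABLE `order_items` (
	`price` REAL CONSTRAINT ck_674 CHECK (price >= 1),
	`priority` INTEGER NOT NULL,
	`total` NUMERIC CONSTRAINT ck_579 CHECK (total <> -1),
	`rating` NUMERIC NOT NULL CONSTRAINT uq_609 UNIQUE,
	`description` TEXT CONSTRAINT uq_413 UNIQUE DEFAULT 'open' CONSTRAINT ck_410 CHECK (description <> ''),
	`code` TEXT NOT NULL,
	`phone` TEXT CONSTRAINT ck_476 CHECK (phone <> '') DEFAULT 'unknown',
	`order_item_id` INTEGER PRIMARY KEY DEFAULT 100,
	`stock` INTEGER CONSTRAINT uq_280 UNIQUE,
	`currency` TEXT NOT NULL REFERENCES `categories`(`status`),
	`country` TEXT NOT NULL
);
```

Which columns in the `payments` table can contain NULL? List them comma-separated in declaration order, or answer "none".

- barcode: part of the PRIMARY KEY, which implies NOT NULL → not nullable.
- quantity: part of the PRIMARY KEY, which implies NOT NULL → not nullable.
- address: CHECK does not forbid NULL (a CHECK constraint passes when its expression is NULL) → nullable.
- phone: CHECK does not forbid NULL (a CHECK constraint passes when its expression is NULL) → nullable.
- payment_id: no NOT NULL constraint applies → nullable.
- name: DEFAULT only fills an omitted column; an explicit NULL is still allowed → nullable.
- region: CHECK does not forbid NULL (a CHECK constraint passes when its expression is NULL) → nullable.
- carrier: CHECK does not forbid NULL (a CHECK constraint passes when its expression is NULL) → nullable.

address, phone, payment_id, name, region, carrier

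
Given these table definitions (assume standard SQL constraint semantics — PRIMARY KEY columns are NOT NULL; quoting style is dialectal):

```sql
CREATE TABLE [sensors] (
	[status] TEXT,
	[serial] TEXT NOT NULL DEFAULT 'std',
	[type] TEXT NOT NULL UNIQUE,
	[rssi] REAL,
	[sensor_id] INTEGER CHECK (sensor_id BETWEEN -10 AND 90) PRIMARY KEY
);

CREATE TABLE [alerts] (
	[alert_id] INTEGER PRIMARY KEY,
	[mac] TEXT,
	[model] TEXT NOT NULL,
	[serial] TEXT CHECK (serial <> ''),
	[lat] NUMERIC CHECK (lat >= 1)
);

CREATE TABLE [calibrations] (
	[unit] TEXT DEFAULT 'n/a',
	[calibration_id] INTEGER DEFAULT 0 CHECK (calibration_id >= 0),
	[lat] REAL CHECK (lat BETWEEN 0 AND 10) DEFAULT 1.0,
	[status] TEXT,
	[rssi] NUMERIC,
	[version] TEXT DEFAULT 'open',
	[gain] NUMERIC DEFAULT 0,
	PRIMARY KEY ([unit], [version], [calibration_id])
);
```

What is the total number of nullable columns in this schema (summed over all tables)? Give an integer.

9

sensors: 2 nullable (status, rssi — PK (sensor_id) and explicit NOT NULL columns excluded).
alerts: 3 nullable (mac, serial, lat — PK (alert_id) and explicit NOT NULL columns excluded).
calibrations: 4 nullable (lat, status, rssi, gain — PK (unit, version, calibration_id) and explicit NOT NULL columns excluded).
Total: 2 + 3 + 4 = 9.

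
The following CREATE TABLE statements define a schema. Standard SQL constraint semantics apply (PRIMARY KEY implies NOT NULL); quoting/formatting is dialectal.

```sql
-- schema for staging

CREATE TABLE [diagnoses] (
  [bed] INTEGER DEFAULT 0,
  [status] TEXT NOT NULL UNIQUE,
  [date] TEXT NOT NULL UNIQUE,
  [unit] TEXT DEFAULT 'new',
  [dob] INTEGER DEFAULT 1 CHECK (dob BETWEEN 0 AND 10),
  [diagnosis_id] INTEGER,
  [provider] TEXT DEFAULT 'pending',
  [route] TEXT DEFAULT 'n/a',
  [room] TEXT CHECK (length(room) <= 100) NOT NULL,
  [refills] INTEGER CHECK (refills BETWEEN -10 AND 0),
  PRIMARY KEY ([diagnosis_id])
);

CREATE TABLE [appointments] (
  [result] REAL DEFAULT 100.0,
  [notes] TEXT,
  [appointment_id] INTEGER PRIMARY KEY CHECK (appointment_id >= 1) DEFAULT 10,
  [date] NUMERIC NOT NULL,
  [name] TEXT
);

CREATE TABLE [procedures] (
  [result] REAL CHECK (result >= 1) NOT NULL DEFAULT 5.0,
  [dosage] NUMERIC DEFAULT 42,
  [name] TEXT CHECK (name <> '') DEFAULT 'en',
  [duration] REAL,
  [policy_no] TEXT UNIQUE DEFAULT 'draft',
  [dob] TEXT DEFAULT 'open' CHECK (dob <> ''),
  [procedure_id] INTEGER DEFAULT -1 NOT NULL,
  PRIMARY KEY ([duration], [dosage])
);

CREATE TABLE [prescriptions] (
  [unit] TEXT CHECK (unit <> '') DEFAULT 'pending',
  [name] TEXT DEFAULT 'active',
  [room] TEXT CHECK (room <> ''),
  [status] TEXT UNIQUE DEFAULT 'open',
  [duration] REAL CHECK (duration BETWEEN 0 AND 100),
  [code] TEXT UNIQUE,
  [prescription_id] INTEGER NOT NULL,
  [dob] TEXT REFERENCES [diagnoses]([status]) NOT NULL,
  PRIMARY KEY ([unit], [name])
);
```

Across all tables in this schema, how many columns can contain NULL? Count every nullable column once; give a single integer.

16

diagnoses: 6 nullable (bed, unit, dob, provider, route, refills — PK (diagnosis_id) and explicit NOT NULL columns excluded).
appointments: 3 nullable (result, notes, name — PK (appointment_id) and explicit NOT NULL columns excluded).
procedures: 3 nullable (name, policy_no, dob — PK (duration, dosage) and explicit NOT NULL columns excluded).
prescriptions: 4 nullable (room, status, duration, code — PK (unit, name) and explicit NOT NULL columns excluded).
Total: 6 + 3 + 3 + 4 = 16.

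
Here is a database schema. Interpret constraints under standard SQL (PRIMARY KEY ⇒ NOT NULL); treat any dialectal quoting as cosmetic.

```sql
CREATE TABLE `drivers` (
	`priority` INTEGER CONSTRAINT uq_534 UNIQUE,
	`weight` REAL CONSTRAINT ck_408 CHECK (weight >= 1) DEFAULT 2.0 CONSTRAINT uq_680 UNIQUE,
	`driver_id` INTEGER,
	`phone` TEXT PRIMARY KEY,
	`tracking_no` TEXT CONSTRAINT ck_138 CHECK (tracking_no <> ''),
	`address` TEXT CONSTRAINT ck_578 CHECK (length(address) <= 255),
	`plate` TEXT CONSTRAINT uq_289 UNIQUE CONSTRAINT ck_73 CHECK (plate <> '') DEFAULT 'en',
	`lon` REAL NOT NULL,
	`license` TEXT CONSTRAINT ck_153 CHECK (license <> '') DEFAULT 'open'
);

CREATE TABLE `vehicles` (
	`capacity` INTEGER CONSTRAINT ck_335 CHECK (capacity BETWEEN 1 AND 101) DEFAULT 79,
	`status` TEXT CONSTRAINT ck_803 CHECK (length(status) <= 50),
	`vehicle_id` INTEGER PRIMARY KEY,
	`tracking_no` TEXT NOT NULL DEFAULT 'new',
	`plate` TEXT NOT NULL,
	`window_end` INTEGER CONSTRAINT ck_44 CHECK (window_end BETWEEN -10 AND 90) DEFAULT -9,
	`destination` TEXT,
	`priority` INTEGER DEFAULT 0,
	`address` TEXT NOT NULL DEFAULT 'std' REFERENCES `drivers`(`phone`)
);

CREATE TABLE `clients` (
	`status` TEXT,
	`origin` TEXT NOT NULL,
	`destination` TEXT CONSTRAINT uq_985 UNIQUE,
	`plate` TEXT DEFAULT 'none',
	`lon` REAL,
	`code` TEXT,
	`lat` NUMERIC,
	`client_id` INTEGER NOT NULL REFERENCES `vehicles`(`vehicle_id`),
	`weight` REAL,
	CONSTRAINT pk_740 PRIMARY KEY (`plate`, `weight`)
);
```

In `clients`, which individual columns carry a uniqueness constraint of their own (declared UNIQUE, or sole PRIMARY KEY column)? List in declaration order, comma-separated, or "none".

destination

- status: no UNIQUE or single-column PK constraint.
- origin: no UNIQUE or single-column PK constraint.
- destination: declared UNIQUE → unique.
- plate: part of a composite PRIMARY KEY — only the tuple is unique, not this column on its own.
- lon: no UNIQUE or single-column PK constraint.
- code: no UNIQUE or single-column PK constraint.
- lat: no UNIQUE or single-column PK constraint.
- client_id: no UNIQUE or single-column PK constraint.
- weight: part of a composite PRIMARY KEY — only the tuple is unique, not this column on its own.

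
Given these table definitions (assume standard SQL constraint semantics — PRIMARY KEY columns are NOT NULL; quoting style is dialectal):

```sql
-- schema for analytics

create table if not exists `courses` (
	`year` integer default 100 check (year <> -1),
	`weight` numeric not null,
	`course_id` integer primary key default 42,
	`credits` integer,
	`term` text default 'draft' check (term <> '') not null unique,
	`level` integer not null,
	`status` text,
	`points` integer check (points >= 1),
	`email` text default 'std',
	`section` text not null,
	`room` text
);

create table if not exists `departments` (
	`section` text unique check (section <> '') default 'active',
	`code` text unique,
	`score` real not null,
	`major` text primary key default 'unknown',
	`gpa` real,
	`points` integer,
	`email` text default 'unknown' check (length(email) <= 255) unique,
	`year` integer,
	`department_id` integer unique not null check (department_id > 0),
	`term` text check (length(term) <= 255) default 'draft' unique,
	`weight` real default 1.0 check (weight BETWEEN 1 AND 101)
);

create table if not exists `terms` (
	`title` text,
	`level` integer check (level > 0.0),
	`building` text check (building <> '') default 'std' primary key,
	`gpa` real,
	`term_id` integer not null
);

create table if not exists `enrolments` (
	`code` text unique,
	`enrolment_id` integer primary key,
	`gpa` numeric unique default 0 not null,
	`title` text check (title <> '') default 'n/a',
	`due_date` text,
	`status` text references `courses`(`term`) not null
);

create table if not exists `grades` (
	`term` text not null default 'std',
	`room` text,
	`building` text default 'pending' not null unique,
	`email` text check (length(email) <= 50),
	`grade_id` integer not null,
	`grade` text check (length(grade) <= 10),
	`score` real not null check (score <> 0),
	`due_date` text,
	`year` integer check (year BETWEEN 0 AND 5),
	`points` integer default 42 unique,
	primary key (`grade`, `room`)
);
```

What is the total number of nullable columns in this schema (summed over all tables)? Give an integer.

24

courses: 6 nullable (year, credits, status, points, email, room — PK (course_id) and explicit NOT NULL columns excluded).
departments: 8 nullable (section, code, gpa, points, email, year, term, weight — PK (major) and explicit NOT NULL columns excluded).
terms: 3 nullable (title, level, gpa — PK (building) and explicit NOT NULL columns excluded).
enrolments: 3 nullable (code, title, due_date — PK (enrolment_id) and explicit NOT NULL columns excluded).
grades: 4 nullable (email, due_date, year, points — PK (grade, room) and explicit NOT NULL columns excluded).
Total: 6 + 8 + 3 + 3 + 4 = 24.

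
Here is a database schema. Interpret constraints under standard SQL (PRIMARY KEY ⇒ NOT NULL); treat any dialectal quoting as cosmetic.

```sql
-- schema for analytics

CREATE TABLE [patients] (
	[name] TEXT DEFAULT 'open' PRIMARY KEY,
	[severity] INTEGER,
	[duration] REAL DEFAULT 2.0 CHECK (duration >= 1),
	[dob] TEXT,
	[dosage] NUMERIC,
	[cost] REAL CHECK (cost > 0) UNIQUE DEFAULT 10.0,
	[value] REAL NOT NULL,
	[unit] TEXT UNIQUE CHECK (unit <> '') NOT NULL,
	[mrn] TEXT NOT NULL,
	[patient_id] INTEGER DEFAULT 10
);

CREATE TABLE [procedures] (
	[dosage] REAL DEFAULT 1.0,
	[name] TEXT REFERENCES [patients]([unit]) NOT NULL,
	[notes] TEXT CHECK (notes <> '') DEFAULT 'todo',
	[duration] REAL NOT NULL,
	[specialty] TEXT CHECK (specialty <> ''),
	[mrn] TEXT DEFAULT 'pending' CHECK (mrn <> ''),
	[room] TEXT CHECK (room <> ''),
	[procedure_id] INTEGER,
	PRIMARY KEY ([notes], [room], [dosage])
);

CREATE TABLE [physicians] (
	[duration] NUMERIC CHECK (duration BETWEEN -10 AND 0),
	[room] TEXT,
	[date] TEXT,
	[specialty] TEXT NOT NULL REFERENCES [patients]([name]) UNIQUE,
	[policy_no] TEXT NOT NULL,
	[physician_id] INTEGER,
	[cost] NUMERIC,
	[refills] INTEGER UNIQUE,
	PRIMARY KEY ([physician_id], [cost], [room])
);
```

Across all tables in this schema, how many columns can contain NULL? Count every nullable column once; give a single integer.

12

patients: 6 nullable (severity, duration, dob, dosage, cost, patient_id — PK (name) and explicit NOT NULL columns excluded).
procedures: 3 nullable (specialty, mrn, procedure_id — PK (notes, room, dosage) and explicit NOT NULL columns excluded).
physicians: 3 nullable (duration, date, refills — PK (physician_id, cost, room) and explicit NOT NULL columns excluded).
Total: 6 + 3 + 3 = 12.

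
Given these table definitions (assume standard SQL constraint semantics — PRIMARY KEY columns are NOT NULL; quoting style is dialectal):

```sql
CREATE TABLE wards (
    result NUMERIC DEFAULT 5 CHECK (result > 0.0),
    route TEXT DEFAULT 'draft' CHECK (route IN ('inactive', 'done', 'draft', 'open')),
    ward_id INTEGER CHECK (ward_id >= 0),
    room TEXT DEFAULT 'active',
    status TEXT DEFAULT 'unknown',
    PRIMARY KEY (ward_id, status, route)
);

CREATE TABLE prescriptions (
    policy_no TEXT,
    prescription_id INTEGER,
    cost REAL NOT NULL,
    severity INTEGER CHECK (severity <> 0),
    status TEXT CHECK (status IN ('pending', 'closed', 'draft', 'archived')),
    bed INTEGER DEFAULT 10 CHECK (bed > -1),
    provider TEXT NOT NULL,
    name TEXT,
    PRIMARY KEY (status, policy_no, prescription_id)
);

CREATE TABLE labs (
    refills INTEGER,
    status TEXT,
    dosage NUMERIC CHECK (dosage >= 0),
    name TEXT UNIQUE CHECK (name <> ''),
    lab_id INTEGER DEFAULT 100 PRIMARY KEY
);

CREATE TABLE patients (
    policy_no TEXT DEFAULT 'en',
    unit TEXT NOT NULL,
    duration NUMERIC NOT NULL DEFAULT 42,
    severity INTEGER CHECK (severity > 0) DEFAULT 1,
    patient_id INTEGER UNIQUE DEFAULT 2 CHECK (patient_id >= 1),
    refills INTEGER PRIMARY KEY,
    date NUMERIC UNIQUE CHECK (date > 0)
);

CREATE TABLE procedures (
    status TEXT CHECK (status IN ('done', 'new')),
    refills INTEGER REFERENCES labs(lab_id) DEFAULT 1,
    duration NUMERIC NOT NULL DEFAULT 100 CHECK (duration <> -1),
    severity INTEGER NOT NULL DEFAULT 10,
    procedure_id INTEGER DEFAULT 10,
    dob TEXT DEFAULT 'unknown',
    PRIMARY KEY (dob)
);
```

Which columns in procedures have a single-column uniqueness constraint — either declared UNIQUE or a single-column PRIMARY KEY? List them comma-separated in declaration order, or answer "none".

dob

- status: no UNIQUE or single-column PK constraint.
- refills: no UNIQUE or single-column PK constraint.
- duration: no UNIQUE or single-column PK constraint.
- severity: no UNIQUE or single-column PK constraint.
- procedure_id: no UNIQUE or single-column PK constraint.
- dob: single-column PRIMARY KEY → unique.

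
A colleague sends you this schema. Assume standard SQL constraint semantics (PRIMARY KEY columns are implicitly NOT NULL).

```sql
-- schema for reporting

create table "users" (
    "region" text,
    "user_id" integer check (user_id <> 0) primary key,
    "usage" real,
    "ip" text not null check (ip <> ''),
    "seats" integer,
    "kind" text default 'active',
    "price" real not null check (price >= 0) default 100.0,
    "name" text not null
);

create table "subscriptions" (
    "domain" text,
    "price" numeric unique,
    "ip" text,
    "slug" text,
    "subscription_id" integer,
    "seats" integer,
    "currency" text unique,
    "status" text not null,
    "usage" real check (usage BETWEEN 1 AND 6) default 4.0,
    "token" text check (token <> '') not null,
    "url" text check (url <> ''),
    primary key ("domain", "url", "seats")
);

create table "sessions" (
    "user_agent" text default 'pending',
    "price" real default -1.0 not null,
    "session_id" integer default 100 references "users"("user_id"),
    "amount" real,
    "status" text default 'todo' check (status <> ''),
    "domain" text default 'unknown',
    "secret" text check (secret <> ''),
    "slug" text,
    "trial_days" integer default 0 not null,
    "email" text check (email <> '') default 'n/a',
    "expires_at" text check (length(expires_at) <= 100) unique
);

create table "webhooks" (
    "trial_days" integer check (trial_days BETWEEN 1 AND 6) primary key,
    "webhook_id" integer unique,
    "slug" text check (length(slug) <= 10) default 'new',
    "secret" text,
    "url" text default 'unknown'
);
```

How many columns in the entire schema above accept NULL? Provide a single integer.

23

users: 4 nullable (region, usage, seats, kind — PK (user_id) and explicit NOT NULL columns excluded).
subscriptions: 6 nullable (price, ip, slug, subscription_id, currency, usage — PK (domain, url, seats) and explicit NOT NULL columns excluded).
sessions: 9 nullable (user_agent, session_id, amount, status, domain, secret, slug, email, expires_at — PK none and explicit NOT NULL columns excluded).
webhooks: 4 nullable (webhook_id, slug, secret, url — PK (trial_days) and explicit NOT NULL columns excluded).
Total: 4 + 6 + 9 + 4 = 23.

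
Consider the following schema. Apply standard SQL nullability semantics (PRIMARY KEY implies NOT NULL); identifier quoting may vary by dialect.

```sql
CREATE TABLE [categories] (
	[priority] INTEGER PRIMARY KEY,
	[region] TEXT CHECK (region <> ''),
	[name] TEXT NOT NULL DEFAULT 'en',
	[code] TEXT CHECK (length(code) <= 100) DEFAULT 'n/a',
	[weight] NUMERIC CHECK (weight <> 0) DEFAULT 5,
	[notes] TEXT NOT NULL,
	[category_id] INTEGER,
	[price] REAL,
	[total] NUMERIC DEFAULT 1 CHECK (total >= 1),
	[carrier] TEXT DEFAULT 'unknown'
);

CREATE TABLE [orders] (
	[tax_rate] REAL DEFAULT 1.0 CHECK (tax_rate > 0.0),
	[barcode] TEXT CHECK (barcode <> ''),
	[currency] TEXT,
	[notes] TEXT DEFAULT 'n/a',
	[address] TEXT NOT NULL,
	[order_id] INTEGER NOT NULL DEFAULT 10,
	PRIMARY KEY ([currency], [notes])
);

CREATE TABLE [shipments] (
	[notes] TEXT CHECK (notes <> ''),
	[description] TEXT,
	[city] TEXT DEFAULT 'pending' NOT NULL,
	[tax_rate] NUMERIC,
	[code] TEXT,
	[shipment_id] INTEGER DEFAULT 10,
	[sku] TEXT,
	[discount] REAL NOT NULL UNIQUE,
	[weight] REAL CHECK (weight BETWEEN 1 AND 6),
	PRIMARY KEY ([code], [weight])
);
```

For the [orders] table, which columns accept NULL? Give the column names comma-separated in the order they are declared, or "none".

tax_rate, barcode

- tax_rate: CHECK does not forbid NULL (a CHECK constraint passes when its expression is NULL) → nullable.
- barcode: CHECK does not forbid NULL (a CHECK constraint passes when its expression is NULL) → nullable.
- currency: part of the PRIMARY KEY, which implies NOT NULL → not nullable.
- notes: part of the PRIMARY KEY, which implies NOT NULL → not nullable.
- address: declared NOT NULL → not nullable.
- order_id: declared NOT NULL → not nullable.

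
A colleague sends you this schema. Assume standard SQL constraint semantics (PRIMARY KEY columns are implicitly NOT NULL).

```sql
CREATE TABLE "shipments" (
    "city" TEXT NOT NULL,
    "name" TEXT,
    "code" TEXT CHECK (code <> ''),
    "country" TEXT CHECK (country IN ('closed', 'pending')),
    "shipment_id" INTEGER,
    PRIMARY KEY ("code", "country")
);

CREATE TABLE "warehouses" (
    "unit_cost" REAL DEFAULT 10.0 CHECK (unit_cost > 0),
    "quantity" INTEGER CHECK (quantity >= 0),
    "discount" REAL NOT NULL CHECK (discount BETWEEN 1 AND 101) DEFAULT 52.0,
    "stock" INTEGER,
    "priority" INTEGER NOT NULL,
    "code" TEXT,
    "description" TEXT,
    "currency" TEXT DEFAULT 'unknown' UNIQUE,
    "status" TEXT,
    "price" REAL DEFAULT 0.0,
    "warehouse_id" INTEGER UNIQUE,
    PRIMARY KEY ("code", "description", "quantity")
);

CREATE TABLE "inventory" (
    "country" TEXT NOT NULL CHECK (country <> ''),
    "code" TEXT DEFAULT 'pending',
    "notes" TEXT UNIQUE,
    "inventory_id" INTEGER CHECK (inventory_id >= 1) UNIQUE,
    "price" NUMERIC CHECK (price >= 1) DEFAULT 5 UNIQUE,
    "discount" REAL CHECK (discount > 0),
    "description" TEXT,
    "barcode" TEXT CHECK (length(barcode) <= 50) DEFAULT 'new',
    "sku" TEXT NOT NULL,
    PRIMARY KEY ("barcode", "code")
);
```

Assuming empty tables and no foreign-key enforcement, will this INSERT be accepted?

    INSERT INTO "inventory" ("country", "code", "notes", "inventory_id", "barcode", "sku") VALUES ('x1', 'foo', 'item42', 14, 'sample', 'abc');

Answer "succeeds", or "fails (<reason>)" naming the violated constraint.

succeeds

NOT NULL columns: barcode is supplied; code is supplied; country is supplied; sku is supplied.
CHECK constraints: 'x1' satisfies (country <> ''); 14 satisfies (inventory_id >= 1); 'sample' satisfies (length(barcode) <= 50).
No constraint is violated.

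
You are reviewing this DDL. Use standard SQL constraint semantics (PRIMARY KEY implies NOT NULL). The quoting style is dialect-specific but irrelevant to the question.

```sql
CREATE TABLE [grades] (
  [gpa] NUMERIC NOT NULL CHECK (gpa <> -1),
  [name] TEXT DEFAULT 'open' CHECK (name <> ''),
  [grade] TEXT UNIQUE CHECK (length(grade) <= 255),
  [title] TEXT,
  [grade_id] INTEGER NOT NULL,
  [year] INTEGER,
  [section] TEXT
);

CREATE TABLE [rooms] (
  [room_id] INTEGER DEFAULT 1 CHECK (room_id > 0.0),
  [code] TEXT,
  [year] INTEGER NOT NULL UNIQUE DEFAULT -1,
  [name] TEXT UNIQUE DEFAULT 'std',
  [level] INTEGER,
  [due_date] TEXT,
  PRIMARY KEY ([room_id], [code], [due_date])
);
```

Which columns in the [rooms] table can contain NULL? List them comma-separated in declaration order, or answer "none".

- room_id: part of the PRIMARY KEY, which implies NOT NULL → not nullable.
- code: part of the PRIMARY KEY, which implies NOT NULL → not nullable.
- year: declared NOT NULL → not nullable.
- name: UNIQUE does not imply NOT NULL → nullable.
- level: no NOT NULL constraint applies → nullable.
- due_date: part of the PRIMARY KEY, which implies NOT NULL → not nullable.

name, level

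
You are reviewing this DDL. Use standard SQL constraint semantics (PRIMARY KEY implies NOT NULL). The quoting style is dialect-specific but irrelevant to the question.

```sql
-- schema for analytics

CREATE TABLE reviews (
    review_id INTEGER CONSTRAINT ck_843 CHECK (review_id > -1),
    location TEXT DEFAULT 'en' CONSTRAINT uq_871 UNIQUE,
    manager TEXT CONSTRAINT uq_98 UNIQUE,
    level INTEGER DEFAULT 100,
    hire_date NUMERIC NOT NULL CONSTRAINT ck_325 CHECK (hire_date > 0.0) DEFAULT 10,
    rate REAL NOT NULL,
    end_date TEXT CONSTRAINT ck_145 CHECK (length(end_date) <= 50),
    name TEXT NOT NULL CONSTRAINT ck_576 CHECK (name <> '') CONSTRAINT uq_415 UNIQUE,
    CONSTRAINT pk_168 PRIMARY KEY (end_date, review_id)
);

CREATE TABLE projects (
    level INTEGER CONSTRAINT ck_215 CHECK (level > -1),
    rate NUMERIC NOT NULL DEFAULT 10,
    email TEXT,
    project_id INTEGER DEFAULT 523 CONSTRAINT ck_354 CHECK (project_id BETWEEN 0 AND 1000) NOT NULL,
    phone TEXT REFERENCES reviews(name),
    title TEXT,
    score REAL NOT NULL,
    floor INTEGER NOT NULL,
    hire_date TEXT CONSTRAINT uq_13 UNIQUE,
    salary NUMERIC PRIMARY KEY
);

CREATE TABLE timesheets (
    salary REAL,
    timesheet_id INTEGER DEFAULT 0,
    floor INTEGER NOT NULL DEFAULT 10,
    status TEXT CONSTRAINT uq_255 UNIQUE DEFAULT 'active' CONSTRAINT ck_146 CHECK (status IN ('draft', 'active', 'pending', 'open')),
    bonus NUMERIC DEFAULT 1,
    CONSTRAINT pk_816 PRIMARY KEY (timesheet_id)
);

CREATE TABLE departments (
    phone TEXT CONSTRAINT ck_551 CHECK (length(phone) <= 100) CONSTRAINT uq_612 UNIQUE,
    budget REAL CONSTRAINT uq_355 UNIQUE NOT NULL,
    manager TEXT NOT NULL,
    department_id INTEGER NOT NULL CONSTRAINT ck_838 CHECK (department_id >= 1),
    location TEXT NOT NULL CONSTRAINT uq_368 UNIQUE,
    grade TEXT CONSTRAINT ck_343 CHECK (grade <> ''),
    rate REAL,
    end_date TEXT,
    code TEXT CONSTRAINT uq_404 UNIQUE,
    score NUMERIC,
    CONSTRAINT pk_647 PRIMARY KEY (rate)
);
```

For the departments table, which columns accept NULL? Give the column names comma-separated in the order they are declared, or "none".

- phone: CHECK does not forbid NULL (a CHECK constraint passes when its expression is NULL) → nullable.
- budget: declared NOT NULL → not nullable.
- manager: declared NOT NULL → not nullable.
- department_id: declared NOT NULL → not nullable.
- location: declared NOT NULL → not nullable.
- grade: CHECK does not forbid NULL (a CHECK constraint passes when its expression is NULL) → nullable.
- rate: part of the PRIMARY KEY, which implies NOT NULL → not nullable.
- end_date: no NOT NULL constraint applies → nullable.
- code: UNIQUE does not imply NOT NULL → nullable.
- score: no NOT NULL constraint applies → nullable.

phone, grade, end_date, code, score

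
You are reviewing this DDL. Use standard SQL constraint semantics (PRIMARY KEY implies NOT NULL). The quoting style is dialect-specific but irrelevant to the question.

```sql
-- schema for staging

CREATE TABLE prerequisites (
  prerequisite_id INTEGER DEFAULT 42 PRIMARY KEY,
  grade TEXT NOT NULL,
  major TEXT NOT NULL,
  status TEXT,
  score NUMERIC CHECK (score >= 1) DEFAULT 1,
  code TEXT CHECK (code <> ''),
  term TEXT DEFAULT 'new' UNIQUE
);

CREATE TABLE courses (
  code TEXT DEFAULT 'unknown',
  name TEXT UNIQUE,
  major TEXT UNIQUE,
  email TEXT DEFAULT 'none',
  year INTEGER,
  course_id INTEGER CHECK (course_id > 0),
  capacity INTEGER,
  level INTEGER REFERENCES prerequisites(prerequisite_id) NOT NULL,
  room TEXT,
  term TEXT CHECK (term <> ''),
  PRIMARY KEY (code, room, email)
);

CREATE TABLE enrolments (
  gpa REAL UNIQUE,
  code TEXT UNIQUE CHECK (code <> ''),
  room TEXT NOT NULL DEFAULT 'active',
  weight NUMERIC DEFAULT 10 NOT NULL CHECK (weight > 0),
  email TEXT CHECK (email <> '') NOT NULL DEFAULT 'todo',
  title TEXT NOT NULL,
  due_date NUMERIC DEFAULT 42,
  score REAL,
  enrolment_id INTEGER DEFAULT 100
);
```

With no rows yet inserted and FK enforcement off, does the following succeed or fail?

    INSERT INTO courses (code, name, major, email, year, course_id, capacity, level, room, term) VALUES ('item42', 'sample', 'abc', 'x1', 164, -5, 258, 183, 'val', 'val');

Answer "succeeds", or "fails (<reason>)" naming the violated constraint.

The value -5 for course_id violates CHECK (course_id > 0).

fails (CHECK on course_id)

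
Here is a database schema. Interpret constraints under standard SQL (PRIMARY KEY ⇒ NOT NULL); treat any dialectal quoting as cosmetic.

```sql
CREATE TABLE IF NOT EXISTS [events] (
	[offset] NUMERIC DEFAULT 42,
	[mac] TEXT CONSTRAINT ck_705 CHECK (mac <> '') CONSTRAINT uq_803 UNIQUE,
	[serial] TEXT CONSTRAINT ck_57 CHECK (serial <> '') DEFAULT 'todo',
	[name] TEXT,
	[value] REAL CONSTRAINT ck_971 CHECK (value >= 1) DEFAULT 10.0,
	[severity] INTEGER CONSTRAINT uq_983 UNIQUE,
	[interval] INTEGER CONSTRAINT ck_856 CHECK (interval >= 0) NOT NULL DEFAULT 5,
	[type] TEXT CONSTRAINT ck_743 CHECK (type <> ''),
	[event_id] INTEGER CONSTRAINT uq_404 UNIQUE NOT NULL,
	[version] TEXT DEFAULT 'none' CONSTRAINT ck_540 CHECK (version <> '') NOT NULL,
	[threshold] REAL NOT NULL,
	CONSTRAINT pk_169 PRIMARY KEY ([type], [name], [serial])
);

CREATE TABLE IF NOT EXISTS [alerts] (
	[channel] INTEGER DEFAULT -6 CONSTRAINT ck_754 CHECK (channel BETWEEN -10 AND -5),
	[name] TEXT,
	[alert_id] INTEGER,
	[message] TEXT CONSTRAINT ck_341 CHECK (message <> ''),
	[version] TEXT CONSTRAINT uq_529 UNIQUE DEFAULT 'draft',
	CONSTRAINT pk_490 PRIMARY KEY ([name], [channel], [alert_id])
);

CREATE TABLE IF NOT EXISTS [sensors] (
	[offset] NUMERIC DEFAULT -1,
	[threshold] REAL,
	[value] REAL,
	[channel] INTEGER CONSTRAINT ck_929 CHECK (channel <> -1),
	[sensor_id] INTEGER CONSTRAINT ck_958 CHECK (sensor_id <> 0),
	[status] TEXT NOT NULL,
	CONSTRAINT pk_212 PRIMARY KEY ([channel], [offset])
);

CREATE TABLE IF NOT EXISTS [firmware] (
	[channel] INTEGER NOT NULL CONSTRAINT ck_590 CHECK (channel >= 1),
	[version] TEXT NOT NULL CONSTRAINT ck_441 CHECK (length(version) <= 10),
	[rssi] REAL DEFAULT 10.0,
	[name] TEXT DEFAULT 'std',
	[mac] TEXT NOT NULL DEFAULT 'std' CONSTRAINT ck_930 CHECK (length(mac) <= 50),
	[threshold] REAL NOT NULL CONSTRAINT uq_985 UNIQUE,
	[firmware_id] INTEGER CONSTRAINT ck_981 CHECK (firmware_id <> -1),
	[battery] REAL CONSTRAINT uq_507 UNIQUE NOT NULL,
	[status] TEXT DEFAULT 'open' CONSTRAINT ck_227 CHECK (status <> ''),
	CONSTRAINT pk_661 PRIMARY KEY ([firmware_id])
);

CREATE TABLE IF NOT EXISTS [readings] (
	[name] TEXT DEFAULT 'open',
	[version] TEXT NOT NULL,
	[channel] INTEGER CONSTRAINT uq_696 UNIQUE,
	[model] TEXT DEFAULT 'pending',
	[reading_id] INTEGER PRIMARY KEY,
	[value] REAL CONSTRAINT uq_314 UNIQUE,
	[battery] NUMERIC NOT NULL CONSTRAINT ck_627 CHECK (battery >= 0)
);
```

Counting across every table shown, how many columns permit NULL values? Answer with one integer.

events: 4 nullable (offset, mac, value, severity — PK (type, name, serial) and explicit NOT NULL columns excluded).
alerts: 2 nullable (message, version — PK (name, channel, alert_id) and explicit NOT NULL columns excluded).
sensors: 3 nullable (threshold, value, sensor_id — PK (channel, offset) and explicit NOT NULL columns excluded).
firmware: 3 nullable (rssi, name, status — PK (firmware_id) and explicit NOT NULL columns excluded).
readings: 4 nullable (name, channel, model, value — PK (reading_id) and explicit NOT NULL columns excluded).
Total: 4 + 2 + 3 + 3 + 4 = 16.

16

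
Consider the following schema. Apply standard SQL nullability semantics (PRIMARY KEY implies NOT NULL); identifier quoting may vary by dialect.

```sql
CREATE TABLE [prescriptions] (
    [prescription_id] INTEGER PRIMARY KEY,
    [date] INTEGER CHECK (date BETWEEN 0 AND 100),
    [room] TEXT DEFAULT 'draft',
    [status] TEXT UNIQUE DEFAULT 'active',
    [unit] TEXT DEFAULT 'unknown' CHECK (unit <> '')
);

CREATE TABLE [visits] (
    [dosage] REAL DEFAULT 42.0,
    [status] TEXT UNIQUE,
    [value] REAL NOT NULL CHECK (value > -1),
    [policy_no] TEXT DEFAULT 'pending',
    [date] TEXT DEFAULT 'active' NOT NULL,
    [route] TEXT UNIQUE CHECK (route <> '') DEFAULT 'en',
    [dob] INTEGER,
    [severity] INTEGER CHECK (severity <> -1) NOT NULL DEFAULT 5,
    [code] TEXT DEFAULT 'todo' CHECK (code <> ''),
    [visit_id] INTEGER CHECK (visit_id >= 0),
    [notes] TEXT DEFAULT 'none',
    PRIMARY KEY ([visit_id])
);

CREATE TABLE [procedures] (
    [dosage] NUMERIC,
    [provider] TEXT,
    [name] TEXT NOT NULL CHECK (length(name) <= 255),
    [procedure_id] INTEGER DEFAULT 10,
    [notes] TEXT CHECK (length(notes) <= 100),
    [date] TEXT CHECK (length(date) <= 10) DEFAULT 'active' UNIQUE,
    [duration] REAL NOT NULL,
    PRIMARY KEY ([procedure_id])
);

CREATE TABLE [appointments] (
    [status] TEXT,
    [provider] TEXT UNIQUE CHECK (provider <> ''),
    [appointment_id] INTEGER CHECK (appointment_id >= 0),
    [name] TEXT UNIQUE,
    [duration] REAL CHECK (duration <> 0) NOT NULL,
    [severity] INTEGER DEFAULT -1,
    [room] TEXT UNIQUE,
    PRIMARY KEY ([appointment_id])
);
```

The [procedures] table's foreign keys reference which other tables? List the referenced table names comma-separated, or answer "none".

none

No column in procedures has a REFERENCES clause.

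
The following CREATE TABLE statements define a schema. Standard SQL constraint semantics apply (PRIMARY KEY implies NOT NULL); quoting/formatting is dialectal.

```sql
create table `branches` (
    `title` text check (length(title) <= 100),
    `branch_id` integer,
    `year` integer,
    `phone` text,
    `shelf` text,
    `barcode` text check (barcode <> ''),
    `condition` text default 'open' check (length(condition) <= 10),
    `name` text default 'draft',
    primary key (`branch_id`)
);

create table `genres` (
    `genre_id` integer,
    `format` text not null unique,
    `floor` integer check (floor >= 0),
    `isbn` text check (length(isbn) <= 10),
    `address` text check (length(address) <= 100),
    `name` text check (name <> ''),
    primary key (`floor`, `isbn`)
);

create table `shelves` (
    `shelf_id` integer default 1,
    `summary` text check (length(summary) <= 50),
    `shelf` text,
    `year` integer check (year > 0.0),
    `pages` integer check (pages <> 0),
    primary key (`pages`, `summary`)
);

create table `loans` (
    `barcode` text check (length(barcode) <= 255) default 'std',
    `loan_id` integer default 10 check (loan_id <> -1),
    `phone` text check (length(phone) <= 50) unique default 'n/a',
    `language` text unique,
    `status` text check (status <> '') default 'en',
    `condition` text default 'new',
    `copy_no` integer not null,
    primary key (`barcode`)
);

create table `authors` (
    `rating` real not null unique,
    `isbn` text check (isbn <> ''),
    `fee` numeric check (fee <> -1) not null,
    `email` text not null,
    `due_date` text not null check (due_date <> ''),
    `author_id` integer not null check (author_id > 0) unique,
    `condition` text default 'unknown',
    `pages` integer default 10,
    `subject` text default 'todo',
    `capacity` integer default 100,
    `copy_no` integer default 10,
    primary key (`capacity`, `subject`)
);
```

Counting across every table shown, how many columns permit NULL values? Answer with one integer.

22

branches: 7 nullable (title, year, phone, shelf, barcode, condition, name — PK (branch_id) and explicit NOT NULL columns excluded).
genres: 3 nullable (genre_id, address, name — PK (floor, isbn) and explicit NOT NULL columns excluded).
shelves: 3 nullable (shelf_id, shelf, year — PK (pages, summary) and explicit NOT NULL columns excluded).
loans: 5 nullable (loan_id, phone, language, status, condition — PK (barcode) and explicit NOT NULL columns excluded).
authors: 4 nullable (isbn, condition, pages, copy_no — PK (capacity, subject) and explicit NOT NULL columns excluded).
Total: 7 + 3 + 3 + 5 + 4 = 22.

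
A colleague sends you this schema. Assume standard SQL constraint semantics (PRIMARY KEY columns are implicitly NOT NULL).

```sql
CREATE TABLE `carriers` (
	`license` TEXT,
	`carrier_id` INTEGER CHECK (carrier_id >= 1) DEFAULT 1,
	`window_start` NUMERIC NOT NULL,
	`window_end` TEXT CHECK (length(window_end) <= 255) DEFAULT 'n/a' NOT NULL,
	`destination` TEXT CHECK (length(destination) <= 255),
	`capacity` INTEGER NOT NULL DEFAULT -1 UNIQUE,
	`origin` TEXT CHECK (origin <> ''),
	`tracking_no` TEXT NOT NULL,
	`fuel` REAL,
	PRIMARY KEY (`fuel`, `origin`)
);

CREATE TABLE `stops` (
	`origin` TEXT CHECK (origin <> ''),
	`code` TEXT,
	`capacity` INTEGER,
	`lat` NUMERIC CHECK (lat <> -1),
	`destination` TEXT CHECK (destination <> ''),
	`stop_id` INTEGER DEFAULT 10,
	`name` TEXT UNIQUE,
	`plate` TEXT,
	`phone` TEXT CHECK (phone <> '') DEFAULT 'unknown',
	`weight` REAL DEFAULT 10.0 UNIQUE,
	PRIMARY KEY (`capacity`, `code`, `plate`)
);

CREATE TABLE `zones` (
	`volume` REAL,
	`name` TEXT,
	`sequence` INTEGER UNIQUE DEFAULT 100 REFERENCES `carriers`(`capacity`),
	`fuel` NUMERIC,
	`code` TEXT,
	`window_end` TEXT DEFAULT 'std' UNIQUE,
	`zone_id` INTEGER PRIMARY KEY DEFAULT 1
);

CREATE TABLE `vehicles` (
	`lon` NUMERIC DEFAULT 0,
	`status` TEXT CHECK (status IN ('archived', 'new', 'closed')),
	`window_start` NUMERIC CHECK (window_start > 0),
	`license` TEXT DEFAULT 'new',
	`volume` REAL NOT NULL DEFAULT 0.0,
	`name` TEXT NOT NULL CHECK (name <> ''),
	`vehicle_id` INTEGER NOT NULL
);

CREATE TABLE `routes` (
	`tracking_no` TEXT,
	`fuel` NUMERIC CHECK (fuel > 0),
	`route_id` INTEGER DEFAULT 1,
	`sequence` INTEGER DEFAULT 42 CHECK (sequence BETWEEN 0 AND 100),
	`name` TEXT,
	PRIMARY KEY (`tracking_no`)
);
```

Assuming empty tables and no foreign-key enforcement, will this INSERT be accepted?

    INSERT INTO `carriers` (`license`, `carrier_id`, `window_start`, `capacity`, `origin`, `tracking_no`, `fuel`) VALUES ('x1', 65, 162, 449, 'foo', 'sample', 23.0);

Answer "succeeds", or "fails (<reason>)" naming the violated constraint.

succeeds

NOT NULL columns: capacity is supplied; fuel is supplied; origin is supplied; tracking_no is supplied; window_end defaults to 'n/a'; window_start is supplied.
CHECK constraints: 65 satisfies (carrier_id >= 1); 'foo' satisfies (origin <> '').
No constraint is violated.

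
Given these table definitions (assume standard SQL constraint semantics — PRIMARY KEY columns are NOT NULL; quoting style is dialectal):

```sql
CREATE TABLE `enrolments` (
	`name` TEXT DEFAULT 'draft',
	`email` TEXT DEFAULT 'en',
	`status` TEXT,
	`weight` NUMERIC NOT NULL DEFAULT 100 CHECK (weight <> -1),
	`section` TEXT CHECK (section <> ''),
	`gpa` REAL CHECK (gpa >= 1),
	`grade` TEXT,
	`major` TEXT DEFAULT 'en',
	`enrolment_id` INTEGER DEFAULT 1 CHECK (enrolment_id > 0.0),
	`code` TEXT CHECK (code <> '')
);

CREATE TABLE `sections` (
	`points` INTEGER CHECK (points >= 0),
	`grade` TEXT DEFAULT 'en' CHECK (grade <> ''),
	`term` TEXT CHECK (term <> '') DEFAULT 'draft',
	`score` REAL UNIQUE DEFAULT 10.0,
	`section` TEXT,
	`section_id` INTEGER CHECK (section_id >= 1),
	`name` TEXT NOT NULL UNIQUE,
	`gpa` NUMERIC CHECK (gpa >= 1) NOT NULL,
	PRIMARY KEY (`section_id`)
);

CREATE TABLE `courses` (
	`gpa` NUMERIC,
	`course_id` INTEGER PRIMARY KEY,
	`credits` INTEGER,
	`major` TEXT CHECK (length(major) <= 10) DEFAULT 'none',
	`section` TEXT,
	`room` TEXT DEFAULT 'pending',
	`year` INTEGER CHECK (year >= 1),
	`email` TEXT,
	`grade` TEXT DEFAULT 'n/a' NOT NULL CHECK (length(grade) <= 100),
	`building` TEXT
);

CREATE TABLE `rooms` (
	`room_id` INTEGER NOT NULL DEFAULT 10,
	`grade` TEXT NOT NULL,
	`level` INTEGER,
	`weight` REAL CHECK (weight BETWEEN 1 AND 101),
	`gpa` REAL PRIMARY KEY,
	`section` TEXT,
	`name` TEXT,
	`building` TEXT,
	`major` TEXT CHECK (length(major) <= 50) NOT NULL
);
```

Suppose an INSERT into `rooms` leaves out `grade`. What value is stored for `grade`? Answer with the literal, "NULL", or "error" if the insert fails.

grade has no DEFAULT clause.
Omitting it would insert NULL, but it is declared NOT NULL, so the INSERT fails.

error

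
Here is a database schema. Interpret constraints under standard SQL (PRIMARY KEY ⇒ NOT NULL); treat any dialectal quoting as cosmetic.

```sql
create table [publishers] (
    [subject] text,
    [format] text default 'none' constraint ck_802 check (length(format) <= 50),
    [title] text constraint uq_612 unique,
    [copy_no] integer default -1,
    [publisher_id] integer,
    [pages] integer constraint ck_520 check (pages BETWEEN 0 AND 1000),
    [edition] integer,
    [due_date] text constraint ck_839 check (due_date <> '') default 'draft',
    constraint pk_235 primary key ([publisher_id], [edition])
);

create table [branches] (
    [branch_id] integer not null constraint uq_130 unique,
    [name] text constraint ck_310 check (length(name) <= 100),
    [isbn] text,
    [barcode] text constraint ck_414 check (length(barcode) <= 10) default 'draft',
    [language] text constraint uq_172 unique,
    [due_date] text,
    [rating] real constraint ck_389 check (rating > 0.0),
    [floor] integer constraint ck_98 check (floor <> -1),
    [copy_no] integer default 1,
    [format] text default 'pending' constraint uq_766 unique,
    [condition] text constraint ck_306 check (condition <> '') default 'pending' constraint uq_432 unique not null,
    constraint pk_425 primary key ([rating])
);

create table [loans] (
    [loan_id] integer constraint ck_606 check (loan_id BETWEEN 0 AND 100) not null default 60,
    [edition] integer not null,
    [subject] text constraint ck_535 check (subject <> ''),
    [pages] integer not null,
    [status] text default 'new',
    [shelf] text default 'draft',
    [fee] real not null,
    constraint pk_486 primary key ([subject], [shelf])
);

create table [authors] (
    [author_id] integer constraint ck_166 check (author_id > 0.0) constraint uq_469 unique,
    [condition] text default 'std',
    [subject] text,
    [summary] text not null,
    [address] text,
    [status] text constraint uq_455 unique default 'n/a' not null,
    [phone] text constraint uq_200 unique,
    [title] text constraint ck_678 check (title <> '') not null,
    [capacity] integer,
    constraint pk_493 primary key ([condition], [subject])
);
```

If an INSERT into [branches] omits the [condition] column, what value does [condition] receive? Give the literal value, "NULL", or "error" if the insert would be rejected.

'pending'

condition has an explicit DEFAULT 'pending'.
When the column is omitted from an INSERT, that default is used.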